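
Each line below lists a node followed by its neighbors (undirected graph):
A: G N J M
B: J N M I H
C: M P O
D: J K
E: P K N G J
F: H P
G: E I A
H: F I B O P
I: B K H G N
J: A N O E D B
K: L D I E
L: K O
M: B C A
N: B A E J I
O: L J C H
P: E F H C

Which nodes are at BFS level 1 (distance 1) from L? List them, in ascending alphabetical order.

K, O

Level 0: L
Level 1: K, O
Level 2: C, D, E, H, I, J
Level 3: A, B, F, G, M, N, P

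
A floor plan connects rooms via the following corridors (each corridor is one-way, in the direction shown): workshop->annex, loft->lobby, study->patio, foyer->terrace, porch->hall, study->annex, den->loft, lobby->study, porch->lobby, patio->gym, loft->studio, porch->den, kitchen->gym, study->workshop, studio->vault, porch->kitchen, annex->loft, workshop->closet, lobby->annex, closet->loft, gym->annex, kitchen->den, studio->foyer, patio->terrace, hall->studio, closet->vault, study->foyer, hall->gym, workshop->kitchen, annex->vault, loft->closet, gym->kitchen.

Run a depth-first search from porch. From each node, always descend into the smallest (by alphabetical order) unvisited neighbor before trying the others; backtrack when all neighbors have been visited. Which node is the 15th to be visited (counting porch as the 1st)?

studio

Visit porch
porch → den
den → loft
loft → closet
closet → vault
loft → lobby
lobby → annex
lobby → study
study → foyer
foyer → terrace
study → patio
patio → gym
gym → kitchen
study → workshop
loft → studio
porch → hall

Visit order: porch, den, loft, closet, vault, lobby, annex, study, foyer, terrace, patio, gym, kitchen, workshop, studio, hall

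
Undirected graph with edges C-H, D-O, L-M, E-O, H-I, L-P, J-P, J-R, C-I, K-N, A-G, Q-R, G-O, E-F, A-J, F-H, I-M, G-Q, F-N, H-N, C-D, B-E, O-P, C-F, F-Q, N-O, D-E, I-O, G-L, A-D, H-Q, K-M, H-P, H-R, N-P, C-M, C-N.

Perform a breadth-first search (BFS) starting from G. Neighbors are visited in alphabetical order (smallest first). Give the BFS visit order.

Visit G; enqueue A, L, O, Q → queue [A, L, O, Q]
Visit A; enqueue D, J → queue [L, O, Q, D, J]
Visit L; enqueue M, P → queue [O, Q, D, J, M, P]
Visit O; enqueue E, I, N → queue [Q, D, J, M, P, E, I, N]
Visit Q; enqueue F, H, R → queue [D, J, M, P, E, I, N, F, H, R]
Visit D; enqueue C → queue [J, M, P, E, I, N, F, H, R, C]
Visit J → queue [M, P, E, I, N, F, H, R, C]
Visit M; enqueue K → queue [P, E, I, N, F, H, R, C, K]
Visit P → queue [E, I, N, F, H, R, C, K]
Visit E; enqueue B → queue [I, N, F, H, R, C, K, B]
Visit I → queue [N, F, H, R, C, K, B]
Visit N → queue [F, H, R, C, K, B]
Visit F → queue [H, R, C, K, B]
Visit H → queue [R, C, K, B]
Visit R → queue [C, K, B]
Visit C → queue [K, B]
Visit K → queue [B]
Visit B → queue []

G -> A -> L -> O -> Q -> D -> J -> M -> P -> E -> I -> N -> F -> H -> R -> C -> K -> B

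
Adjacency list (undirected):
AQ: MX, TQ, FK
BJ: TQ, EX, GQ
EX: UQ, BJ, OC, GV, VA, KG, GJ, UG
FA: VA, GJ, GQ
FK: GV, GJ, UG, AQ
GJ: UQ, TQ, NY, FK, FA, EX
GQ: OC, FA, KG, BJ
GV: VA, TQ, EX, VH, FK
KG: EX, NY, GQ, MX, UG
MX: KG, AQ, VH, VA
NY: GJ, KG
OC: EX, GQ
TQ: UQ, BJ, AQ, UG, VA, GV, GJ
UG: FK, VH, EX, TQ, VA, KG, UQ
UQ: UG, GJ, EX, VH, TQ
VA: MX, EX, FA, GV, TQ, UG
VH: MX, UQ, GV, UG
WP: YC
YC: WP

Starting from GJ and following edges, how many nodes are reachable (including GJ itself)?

17

BFS from GJ visits: GJ, UQ, TQ, NY, FK, FA, EX, UG, VH, BJ, AQ, VA, GV, KG, GQ, OC, MX
Reachable nodes: 17 of 19 total.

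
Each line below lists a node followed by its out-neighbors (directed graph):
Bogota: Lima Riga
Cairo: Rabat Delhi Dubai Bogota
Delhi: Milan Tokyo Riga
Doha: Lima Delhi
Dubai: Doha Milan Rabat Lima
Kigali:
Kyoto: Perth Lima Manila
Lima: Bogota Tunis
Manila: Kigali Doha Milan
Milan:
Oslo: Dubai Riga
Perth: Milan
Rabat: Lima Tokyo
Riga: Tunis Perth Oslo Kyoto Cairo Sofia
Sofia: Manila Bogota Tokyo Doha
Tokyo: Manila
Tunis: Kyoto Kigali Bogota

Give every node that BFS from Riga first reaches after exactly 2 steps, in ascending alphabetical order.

Bogota, Delhi, Doha, Dubai, Kigali, Lima, Manila, Milan, Rabat, Tokyo

Level 0: Riga
Level 1: Cairo, Kyoto, Oslo, Perth, Sofia, Tunis
Level 2: Bogota, Delhi, Doha, Dubai, Kigali, Lima, Manila, Milan, Rabat, Tokyo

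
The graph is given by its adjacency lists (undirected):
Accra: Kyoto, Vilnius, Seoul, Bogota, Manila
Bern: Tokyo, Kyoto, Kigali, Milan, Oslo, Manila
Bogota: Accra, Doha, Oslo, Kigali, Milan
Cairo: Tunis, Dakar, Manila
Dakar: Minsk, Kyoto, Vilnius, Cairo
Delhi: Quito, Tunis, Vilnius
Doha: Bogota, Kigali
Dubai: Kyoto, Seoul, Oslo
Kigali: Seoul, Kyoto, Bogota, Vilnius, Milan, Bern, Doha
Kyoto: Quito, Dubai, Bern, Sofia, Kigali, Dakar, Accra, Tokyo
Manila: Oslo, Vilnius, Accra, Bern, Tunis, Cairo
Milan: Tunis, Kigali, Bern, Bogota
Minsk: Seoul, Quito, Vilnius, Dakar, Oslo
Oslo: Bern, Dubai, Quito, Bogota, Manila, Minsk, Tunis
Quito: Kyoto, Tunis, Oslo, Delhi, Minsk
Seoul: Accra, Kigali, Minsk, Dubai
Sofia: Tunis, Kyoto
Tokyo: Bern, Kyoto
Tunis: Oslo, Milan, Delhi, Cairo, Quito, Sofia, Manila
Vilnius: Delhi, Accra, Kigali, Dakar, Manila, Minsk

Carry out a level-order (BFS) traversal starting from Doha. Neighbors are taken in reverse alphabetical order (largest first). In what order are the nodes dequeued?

Visit Doha; enqueue Kigali, Bogota → queue [Kigali, Bogota]
Visit Kigali; enqueue Vilnius, Seoul, Milan, Kyoto, Bern → queue [Bogota, Vilnius, Seoul, Milan, Kyoto, Bern]
Visit Bogota; enqueue Oslo, Accra → queue [Vilnius, Seoul, Milan, Kyoto, Bern, Oslo, Accra]
Visit Vilnius; enqueue Minsk, Manila, Delhi, Dakar → queue [Seoul, Milan, Kyoto, Bern, Oslo, Accra, Minsk, Manila, Delhi, Dakar]
Visit Seoul; enqueue Dubai → queue [Milan, Kyoto, Bern, Oslo, Accra, Minsk, Manila, Delhi, Dakar, Dubai]
Visit Milan; enqueue Tunis → queue [Kyoto, Bern, Oslo, Accra, Minsk, Manila, Delhi, Dakar, Dubai, Tunis]
Visit Kyoto; enqueue Tokyo, Sofia, Quito → queue [Bern, Oslo, Accra, Minsk, Manila, Delhi, Dakar, Dubai, Tunis, Tokyo, Sofia, Quito]
Visit Bern → queue [Oslo, Accra, Minsk, Manila, Delhi, Dakar, Dubai, Tunis, Tokyo, Sofia, Quito]
Visit Oslo → queue [Accra, Minsk, Manila, Delhi, Dakar, Dubai, Tunis, Tokyo, Sofia, Quito]
Visit Accra → queue [Minsk, Manila, Delhi, Dakar, Dubai, Tunis, Tokyo, Sofia, Quito]
Visit Minsk → queue [Manila, Delhi, Dakar, Dubai, Tunis, Tokyo, Sofia, Quito]
Visit Manila; enqueue Cairo → queue [Delhi, Dakar, Dubai, Tunis, Tokyo, Sofia, Quito, Cairo]
Visit Delhi → queue [Dakar, Dubai, Tunis, Tokyo, Sofia, Quito, Cairo]
Visit Dakar → queue [Dubai, Tunis, Tokyo, Sofia, Quito, Cairo]
Visit Dubai → queue [Tunis, Tokyo, Sofia, Quito, Cairo]
Visit Tunis → queue [Tokyo, Sofia, Quito, Cairo]
Visit Tokyo → queue [Sofia, Quito, Cairo]
Visit Sofia → queue [Quito, Cairo]
Visit Quito → queue [Cairo]
Visit Cairo → queue []

Doha → Kigali → Bogota → Vilnius → Seoul → Milan → Kyoto → Bern → Oslo → Accra → Minsk → Manila → Delhi → Dakar → Dubai → Tunis → Tokyo → Sofia → Quito → Cairo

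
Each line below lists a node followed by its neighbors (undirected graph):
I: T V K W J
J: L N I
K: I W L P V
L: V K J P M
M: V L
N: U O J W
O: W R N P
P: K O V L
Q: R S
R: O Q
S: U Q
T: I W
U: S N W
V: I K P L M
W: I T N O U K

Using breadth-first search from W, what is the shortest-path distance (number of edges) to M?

Level 0: W
Level 1: I, K, N, O, T, U
Level 2: J, L, P, R, S, V
Level 3: M, Q
M first appears at level 3.

3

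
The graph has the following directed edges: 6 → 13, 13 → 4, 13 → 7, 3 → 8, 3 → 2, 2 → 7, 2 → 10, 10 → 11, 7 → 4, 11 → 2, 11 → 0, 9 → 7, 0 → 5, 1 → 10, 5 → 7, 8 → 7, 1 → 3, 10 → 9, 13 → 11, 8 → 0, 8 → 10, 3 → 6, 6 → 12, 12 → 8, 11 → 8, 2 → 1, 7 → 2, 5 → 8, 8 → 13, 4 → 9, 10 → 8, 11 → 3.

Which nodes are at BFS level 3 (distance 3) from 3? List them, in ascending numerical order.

Level 0: 3
Level 1: 2, 6, 8
Level 2: 0, 1, 7, 10, 12, 13
Level 3: 4, 5, 9, 11

4, 5, 9, 11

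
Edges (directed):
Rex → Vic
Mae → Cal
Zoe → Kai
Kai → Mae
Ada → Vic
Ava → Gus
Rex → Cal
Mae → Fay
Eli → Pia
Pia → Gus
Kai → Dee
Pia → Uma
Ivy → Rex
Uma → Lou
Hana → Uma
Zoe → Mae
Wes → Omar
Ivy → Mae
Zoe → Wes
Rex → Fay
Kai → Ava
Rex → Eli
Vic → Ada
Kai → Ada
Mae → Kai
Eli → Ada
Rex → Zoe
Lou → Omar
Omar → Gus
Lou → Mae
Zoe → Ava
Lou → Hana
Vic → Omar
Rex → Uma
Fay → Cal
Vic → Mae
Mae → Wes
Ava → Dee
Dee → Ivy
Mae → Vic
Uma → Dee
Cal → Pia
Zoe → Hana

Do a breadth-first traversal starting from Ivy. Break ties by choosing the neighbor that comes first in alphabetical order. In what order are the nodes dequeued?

Ivy, Mae, Rex, Cal, Fay, Kai, Vic, Wes, Eli, Uma, Zoe, Pia, Ada, Ava, Dee, Omar, Lou, Hana, Gus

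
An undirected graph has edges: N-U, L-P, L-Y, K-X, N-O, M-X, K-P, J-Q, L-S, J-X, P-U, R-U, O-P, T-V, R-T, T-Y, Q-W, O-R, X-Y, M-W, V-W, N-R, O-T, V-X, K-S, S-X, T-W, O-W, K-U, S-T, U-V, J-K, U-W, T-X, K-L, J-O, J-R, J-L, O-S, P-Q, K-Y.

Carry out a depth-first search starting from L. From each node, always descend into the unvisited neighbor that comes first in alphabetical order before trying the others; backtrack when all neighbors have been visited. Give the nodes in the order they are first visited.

L, J, K, P, O, N, R, T, S, X, M, W, Q, U, V, Y

Visit L
L → J
J → K
K → P
P → O
O → N
N → R
R → T
T → S
S → X
X → M
M → W
W → Q
W → U
U → V
X → Y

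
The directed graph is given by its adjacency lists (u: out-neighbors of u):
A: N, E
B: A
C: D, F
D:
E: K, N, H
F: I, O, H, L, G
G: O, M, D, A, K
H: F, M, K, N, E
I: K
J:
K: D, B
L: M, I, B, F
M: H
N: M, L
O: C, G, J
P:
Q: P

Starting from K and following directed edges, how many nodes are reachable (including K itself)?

15

BFS from K visits: K, B, D, A, E, N, H, L, M, F, I, G, O, C, J
Reachable nodes: 15 of 17 total.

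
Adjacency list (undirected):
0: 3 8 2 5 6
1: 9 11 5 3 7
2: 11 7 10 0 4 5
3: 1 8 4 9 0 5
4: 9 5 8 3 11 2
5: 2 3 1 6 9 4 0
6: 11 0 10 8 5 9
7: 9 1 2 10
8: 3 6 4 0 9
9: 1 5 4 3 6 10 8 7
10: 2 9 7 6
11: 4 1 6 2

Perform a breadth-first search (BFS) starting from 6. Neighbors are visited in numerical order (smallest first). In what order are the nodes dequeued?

6 -> 0 -> 5 -> 8 -> 9 -> 10 -> 11 -> 2 -> 3 -> 1 -> 4 -> 7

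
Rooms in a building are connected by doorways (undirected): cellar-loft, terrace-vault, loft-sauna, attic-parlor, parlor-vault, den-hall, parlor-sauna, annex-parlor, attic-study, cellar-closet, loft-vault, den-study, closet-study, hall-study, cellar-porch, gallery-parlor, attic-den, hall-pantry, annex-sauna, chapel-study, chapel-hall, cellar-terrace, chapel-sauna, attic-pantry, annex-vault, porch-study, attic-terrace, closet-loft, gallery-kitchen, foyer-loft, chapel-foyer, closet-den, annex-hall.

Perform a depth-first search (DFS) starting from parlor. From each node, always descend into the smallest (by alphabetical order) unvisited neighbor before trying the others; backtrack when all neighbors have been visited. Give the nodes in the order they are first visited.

parlor -> annex -> hall -> chapel -> foyer -> loft -> cellar -> closet -> den -> attic -> pantry -> study -> porch -> terrace -> vault -> sauna -> gallery -> kitchen

Visit parlor
parlor → annex
annex → hall
hall → chapel
chapel → foyer
foyer → loft
loft → cellar
cellar → closet
closet → den
den → attic
attic → pantry
attic → study
study → porch
attic → terrace
terrace → vault
loft → sauna
parlor → gallery
gallery → kitchen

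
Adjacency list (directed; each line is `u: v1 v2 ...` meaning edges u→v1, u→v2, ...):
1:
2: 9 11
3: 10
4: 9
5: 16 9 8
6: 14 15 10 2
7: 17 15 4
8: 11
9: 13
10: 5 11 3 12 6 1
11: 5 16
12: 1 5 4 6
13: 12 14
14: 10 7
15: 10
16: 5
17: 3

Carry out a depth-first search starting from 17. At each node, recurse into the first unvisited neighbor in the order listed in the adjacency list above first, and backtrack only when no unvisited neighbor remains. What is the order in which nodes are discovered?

17, 3, 10, 5, 16, 9, 13, 12, 1, 4, 6, 14, 7, 15, 2, 11, 8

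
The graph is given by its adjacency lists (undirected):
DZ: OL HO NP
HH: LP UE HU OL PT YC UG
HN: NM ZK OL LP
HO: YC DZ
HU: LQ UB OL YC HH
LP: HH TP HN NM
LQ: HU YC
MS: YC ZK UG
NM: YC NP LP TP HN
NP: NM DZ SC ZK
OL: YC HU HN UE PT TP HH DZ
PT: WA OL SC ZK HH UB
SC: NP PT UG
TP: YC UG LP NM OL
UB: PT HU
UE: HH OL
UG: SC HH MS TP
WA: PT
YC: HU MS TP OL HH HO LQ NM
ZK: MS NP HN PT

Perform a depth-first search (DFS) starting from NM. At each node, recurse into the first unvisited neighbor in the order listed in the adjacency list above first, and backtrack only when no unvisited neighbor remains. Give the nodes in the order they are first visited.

NM, YC, HU, LQ, UB, PT, WA, OL, HN, ZK, MS, UG, SC, NP, DZ, HO, HH, LP, TP, UE

Visit NM
NM → YC
YC → HU
HU → LQ
HU → UB
UB → PT
PT → WA
PT → OL
OL → HN
HN → ZK
ZK → MS
MS → UG
UG → SC
SC → NP
NP → DZ
DZ → HO
UG → HH
HH → LP
LP → TP
HH → UE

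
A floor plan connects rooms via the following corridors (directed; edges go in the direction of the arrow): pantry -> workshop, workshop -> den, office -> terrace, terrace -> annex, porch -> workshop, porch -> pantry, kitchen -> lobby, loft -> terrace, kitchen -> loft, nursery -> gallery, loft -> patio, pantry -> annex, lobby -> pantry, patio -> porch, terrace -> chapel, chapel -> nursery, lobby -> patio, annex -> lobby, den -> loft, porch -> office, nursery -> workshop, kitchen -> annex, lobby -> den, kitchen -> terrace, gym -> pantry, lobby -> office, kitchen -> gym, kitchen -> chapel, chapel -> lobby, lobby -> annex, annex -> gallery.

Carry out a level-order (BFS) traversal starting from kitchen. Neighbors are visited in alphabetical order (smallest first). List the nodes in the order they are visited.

Visit kitchen; enqueue annex, chapel, gym, lobby, loft, terrace → queue [annex, chapel, gym, lobby, loft, terrace]
Visit annex; enqueue gallery → queue [chapel, gym, lobby, loft, terrace, gallery]
Visit chapel; enqueue nursery → queue [gym, lobby, loft, terrace, gallery, nursery]
Visit gym; enqueue pantry → queue [lobby, loft, terrace, gallery, nursery, pantry]
Visit lobby; enqueue den, office, patio → queue [loft, terrace, gallery, nursery, pantry, den, office, patio]
Visit loft → queue [terrace, gallery, nursery, pantry, den, office, patio]
Visit terrace → queue [gallery, nursery, pantry, den, office, patio]
Visit gallery → queue [nursery, pantry, den, office, patio]
Visit nursery; enqueue workshop → queue [pantry, den, office, patio, workshop]
Visit pantry → queue [den, office, patio, workshop]
Visit den → queue [office, patio, workshop]
Visit office → queue [patio, workshop]
Visit patio; enqueue porch → queue [workshop, porch]
Visit workshop → queue [porch]
Visit porch → queue []

kitchen, annex, chapel, gym, lobby, loft, terrace, gallery, nursery, pantry, den, office, patio, workshop, porch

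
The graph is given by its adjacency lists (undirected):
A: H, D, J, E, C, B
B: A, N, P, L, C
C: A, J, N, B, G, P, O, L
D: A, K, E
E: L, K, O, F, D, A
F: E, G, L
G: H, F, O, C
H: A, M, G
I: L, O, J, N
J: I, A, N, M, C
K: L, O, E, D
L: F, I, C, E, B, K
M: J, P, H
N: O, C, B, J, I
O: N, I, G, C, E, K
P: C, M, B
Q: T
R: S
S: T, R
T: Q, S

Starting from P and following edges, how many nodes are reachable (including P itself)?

16

BFS from P visits: P, C, M, B, A, J, N, G, O, L, H, D, E, I, F, K
Reachable nodes: 16 of 20 total.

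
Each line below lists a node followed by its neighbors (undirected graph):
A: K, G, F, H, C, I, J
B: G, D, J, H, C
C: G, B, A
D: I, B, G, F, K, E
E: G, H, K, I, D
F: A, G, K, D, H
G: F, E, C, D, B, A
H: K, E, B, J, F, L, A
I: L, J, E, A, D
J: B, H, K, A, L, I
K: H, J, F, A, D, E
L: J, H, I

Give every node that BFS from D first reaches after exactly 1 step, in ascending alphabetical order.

Level 0: D
Level 1: B, E, F, G, I, K
Level 2: A, C, H, J, L

B, E, F, G, I, K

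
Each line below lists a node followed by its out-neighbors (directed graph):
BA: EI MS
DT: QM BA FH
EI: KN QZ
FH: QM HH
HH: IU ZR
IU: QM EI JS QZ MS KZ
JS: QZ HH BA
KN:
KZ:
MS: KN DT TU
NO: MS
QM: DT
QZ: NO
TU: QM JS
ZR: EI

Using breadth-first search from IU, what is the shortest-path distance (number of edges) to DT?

2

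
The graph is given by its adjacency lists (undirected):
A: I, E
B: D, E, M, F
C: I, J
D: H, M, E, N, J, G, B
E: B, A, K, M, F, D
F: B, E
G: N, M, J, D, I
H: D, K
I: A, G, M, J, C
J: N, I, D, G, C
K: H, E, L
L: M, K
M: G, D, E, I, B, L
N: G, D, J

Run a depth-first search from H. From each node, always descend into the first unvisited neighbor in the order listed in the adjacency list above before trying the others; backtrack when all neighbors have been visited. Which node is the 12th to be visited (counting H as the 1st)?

Visit H
H → D
D → M
M → G
G → N
N → J
J → I
I → A
A → E
E → B
B → F
E → K
K → L
I → C

Visit order: H, D, M, G, N, J, I, A, E, B, F, K, L, C

K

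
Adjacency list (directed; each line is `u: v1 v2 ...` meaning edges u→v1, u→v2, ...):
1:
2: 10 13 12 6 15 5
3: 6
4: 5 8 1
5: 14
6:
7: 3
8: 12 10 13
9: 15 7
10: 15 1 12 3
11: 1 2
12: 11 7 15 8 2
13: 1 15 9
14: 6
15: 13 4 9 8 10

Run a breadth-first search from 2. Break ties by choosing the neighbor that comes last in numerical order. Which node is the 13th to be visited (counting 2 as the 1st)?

7

Visit 2; enqueue 15, 13, 12, 10, 6, 5 → queue [15, 13, 12, 10, 6, 5]
Visit 15; enqueue 9, 8, 4 → queue [13, 12, 10, 6, 5, 9, 8, 4]
Visit 13; enqueue 1 → queue [12, 10, 6, 5, 9, 8, 4, 1]
Visit 12; enqueue 11, 7 → queue [10, 6, 5, 9, 8, 4, 1, 11, 7]
Visit 10; enqueue 3 → queue [6, 5, 9, 8, 4, 1, 11, 7, 3]
Visit 6 → queue [5, 9, 8, 4, 1, 11, 7, 3]
Visit 5; enqueue 14 → queue [9, 8, 4, 1, 11, 7, 3, 14]
Visit 9 → queue [8, 4, 1, 11, 7, 3, 14]
Visit 8 → queue [4, 1, 11, 7, 3, 14]
Visit 4 → queue [1, 11, 7, 3, 14]
Visit 1 → queue [11, 7, 3, 14]
Visit 11 → queue [7, 3, 14]
Visit 7 → queue [3, 14]
Visit 3 → queue [14]
Visit 14 → queue []

Visit order: 2, 15, 13, 12, 10, 6, 5, 9, 8, 4, 1, 11, 7, 3, 14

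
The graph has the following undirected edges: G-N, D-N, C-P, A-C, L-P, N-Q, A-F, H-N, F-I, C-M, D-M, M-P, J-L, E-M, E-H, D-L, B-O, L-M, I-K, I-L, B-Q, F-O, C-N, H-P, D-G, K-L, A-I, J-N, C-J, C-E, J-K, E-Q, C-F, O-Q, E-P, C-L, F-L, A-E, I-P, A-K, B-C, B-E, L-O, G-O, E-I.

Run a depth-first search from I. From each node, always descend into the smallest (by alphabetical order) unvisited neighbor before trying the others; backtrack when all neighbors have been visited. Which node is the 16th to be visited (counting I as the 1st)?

P

Visit I
I → A
A → C
C → B
B → E
E → H
H → N
N → D
D → G
G → O
O → F
F → L
L → J
J → K
L → M
M → P
O → Q

Visit order: I, A, C, B, E, H, N, D, G, O, F, L, J, K, M, P, Q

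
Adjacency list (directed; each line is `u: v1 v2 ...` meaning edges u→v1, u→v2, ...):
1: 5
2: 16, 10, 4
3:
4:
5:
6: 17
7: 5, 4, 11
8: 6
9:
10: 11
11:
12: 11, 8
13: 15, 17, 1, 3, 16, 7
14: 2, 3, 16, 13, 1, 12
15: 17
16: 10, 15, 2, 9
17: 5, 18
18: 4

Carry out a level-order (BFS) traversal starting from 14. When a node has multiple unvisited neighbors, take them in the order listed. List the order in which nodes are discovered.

14 → 2 → 3 → 16 → 13 → 1 → 12 → 10 → 4 → 15 → 9 → 17 → 7 → 5 → 11 → 8 → 18 → 6

Visit 14; enqueue 2, 3, 16, 13, 1, 12 → queue [2, 3, 16, 13, 1, 12]
Visit 2; enqueue 10, 4 → queue [3, 16, 13, 1, 12, 10, 4]
Visit 3 → queue [16, 13, 1, 12, 10, 4]
Visit 16; enqueue 15, 9 → queue [13, 1, 12, 10, 4, 15, 9]
Visit 13; enqueue 17, 7 → queue [1, 12, 10, 4, 15, 9, 17, 7]
Visit 1; enqueue 5 → queue [12, 10, 4, 15, 9, 17, 7, 5]
Visit 12; enqueue 11, 8 → queue [10, 4, 15, 9, 17, 7, 5, 11, 8]
Visit 10 → queue [4, 15, 9, 17, 7, 5, 11, 8]
Visit 4 → queue [15, 9, 17, 7, 5, 11, 8]
Visit 15 → queue [9, 17, 7, 5, 11, 8]
Visit 9 → queue [17, 7, 5, 11, 8]
Visit 17; enqueue 18 → queue [7, 5, 11, 8, 18]
Visit 7 → queue [5, 11, 8, 18]
Visit 5 → queue [11, 8, 18]
Visit 11 → queue [8, 18]
Visit 8; enqueue 6 → queue [18, 6]
Visit 18 → queue [6]
Visit 6 → queue []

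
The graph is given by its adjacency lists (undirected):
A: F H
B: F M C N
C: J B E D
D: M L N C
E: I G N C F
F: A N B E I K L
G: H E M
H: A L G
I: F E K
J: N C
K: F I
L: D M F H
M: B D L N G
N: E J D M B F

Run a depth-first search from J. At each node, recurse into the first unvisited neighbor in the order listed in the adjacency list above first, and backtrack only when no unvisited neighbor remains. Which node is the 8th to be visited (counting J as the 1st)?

Visit J
J → N
N → E
E → I
I → F
F → A
A → H
H → L
L → D
D → M
M → B
B → C
M → G
F → K

Visit order: J, N, E, I, F, A, H, L, D, M, B, C, G, K

L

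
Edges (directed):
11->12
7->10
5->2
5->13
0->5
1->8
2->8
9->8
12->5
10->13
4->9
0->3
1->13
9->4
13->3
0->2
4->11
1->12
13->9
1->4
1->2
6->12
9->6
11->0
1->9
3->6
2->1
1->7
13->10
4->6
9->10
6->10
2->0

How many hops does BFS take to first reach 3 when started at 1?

2

Level 0: 1
Level 1: 2, 4, 7, 8, 9, 12, 13
Level 2: 0, 3, 5, 6, 10, 11
3 first appears at level 2.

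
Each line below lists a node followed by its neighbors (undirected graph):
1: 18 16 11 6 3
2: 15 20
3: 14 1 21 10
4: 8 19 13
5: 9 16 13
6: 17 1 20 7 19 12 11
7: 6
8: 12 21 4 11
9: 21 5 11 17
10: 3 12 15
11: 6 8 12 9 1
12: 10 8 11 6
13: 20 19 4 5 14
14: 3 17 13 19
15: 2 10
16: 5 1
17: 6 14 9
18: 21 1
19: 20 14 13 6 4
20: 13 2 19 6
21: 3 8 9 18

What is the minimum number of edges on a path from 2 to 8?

Level 0: 2
Level 1: 15, 20
Level 2: 6, 10, 13, 19
Level 3: 1, 3, 4, 5, 7, 11, 12, 14, 17
Level 4: 8, 9, 16, 18, 21
8 first appears at level 4.

4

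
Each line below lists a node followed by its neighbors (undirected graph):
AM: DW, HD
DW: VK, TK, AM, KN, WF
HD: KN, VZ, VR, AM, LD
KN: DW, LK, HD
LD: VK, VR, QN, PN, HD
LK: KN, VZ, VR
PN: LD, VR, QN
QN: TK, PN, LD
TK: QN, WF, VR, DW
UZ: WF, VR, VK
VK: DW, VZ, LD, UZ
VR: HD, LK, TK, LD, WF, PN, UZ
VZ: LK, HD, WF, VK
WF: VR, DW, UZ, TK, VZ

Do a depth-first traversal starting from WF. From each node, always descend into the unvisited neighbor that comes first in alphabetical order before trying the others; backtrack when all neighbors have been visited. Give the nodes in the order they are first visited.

Visit WF
WF → DW
DW → AM
AM → HD
HD → KN
KN → LK
LK → VR
VR → LD
LD → PN
PN → QN
QN → TK
LD → VK
VK → UZ
VK → VZ

WF, DW, AM, HD, KN, LK, VR, LD, PN, QN, TK, VK, UZ, VZ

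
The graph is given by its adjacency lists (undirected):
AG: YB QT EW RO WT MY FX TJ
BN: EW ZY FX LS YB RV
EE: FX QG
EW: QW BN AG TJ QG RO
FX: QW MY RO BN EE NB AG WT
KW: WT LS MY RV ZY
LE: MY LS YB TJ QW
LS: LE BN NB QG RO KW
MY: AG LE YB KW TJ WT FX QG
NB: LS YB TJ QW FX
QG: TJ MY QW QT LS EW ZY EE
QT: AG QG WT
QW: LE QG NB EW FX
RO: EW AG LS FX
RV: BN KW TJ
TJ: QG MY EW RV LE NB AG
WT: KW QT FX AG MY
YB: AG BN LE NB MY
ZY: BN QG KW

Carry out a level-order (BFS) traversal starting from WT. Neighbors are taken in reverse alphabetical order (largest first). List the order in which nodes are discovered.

Visit WT; enqueue QT, MY, KW, FX, AG → queue [QT, MY, KW, FX, AG]
Visit QT; enqueue QG → queue [MY, KW, FX, AG, QG]
Visit MY; enqueue YB, TJ, LE → queue [KW, FX, AG, QG, YB, TJ, LE]
Visit KW; enqueue ZY, RV, LS → queue [FX, AG, QG, YB, TJ, LE, ZY, RV, LS]
Visit FX; enqueue RO, QW, NB, EE, BN → queue [AG, QG, YB, TJ, LE, ZY, RV, LS, RO, QW, NB, EE, BN]
Visit AG; enqueue EW → queue [QG, YB, TJ, LE, ZY, RV, LS, RO, QW, NB, EE, BN, EW]
Visit QG → queue [YB, TJ, LE, ZY, RV, LS, RO, QW, NB, EE, BN, EW]
Visit YB → queue [TJ, LE, ZY, RV, LS, RO, QW, NB, EE, BN, EW]
Visit TJ → queue [LE, ZY, RV, LS, RO, QW, NB, EE, BN, EW]
Visit LE → queue [ZY, RV, LS, RO, QW, NB, EE, BN, EW]
Visit ZY → queue [RV, LS, RO, QW, NB, EE, BN, EW]
Visit RV → queue [LS, RO, QW, NB, EE, BN, EW]
Visit LS → queue [RO, QW, NB, EE, BN, EW]
Visit RO → queue [QW, NB, EE, BN, EW]
Visit QW → queue [NB, EE, BN, EW]
Visit NB → queue [EE, BN, EW]
Visit EE → queue [BN, EW]
Visit BN → queue [EW]
Visit EW → queue []

WT QT MY KW FX AG QG YB TJ LE ZY RV LS RO QW NB EE BN EW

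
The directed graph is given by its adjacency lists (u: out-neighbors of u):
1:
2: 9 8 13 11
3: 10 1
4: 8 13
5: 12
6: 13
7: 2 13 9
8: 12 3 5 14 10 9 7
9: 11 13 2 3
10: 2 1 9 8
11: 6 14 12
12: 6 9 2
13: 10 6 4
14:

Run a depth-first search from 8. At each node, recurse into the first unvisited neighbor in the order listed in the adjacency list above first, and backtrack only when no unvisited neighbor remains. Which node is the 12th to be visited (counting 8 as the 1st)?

4

Visit 8
8 → 12
12 → 6
6 → 13
13 → 10
10 → 2
2 → 9
9 → 11
11 → 14
9 → 3
3 → 1
13 → 4
8 → 5
8 → 7

Visit order: 8, 12, 6, 13, 10, 2, 9, 11, 14, 3, 1, 4, 5, 7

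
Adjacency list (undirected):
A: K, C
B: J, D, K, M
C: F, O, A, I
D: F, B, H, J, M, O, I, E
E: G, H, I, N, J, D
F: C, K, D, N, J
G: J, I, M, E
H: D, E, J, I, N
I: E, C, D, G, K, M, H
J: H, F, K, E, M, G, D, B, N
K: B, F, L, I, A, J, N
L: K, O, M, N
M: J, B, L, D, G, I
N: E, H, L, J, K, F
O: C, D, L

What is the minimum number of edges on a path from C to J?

Level 0: C
Level 1: A, F, I, O
Level 2: D, E, G, H, J, K, L, M, N
Level 3: B
J first appears at level 2.

2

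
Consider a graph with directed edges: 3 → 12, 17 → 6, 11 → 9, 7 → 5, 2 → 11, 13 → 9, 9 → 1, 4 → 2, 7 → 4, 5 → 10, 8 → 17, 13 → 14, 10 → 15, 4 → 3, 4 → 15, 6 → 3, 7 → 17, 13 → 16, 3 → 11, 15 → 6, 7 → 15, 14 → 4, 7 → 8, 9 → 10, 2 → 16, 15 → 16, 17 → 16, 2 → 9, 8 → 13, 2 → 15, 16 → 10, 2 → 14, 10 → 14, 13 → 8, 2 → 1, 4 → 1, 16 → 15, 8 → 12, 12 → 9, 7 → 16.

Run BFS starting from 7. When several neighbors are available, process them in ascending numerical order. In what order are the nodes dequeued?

7, 4, 5, 8, 15, 16, 17, 1, 2, 3, 10, 12, 13, 6, 9, 11, 14

Visit 7; enqueue 4, 5, 8, 15, 16, 17 → queue [4, 5, 8, 15, 16, 17]
Visit 4; enqueue 1, 2, 3 → queue [5, 8, 15, 16, 17, 1, 2, 3]
Visit 5; enqueue 10 → queue [8, 15, 16, 17, 1, 2, 3, 10]
Visit 8; enqueue 12, 13 → queue [15, 16, 17, 1, 2, 3, 10, 12, 13]
Visit 15; enqueue 6 → queue [16, 17, 1, 2, 3, 10, 12, 13, 6]
Visit 16 → queue [17, 1, 2, 3, 10, 12, 13, 6]
Visit 17 → queue [1, 2, 3, 10, 12, 13, 6]
Visit 1 → queue [2, 3, 10, 12, 13, 6]
Visit 2; enqueue 9, 11, 14 → queue [3, 10, 12, 13, 6, 9, 11, 14]
Visit 3 → queue [10, 12, 13, 6, 9, 11, 14]
Visit 10 → queue [12, 13, 6, 9, 11, 14]
Visit 12 → queue [13, 6, 9, 11, 14]
Visit 13 → queue [6, 9, 11, 14]
Visit 6 → queue [9, 11, 14]
Visit 9 → queue [11, 14]
Visit 11 → queue [14]
Visit 14 → queue []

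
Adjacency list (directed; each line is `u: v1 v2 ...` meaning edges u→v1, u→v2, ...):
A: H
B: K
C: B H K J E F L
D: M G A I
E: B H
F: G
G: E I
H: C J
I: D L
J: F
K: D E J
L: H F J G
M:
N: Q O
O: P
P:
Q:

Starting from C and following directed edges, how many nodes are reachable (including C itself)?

BFS from C visits: C, L, K, J, H, F, E, B, G, D, I, M, A
Reachable nodes: 13 of 17 total.

13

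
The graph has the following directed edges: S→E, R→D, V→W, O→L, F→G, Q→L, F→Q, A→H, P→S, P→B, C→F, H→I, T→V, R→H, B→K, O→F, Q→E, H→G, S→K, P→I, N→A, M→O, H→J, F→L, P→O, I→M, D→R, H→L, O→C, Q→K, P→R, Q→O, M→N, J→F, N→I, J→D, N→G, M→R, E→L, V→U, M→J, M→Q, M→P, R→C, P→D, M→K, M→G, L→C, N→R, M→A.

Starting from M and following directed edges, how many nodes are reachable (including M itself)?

BFS from M visits: M, A, G, J, K, N, O, P, Q, R, H, D, F, I, C, L, B, S, E
Reachable nodes: 19 of 23 total.

19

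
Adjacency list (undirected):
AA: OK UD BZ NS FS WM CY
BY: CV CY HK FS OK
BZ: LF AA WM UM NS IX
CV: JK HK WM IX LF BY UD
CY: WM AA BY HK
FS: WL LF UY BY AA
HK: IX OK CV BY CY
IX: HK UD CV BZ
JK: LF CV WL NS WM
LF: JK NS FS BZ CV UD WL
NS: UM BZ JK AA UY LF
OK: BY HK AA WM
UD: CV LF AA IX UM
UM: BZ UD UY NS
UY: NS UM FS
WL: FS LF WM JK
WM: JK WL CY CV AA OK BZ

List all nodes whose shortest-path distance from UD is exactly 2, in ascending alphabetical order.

BY, BZ, CY, FS, HK, JK, NS, OK, UY, WL, WM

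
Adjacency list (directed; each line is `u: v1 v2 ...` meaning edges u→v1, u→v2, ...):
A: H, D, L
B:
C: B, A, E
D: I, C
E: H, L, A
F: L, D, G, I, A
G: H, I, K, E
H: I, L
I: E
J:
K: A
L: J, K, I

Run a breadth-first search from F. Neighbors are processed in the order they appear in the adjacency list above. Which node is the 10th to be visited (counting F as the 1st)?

H

Visit F; enqueue L, D, G, I, A → queue [L, D, G, I, A]
Visit L; enqueue J, K → queue [D, G, I, A, J, K]
Visit D; enqueue C → queue [G, I, A, J, K, C]
Visit G; enqueue H, E → queue [I, A, J, K, C, H, E]
Visit I → queue [A, J, K, C, H, E]
Visit A → queue [J, K, C, H, E]
Visit J → queue [K, C, H, E]
Visit K → queue [C, H, E]
Visit C; enqueue B → queue [H, E, B]
Visit H → queue [E, B]
Visit E → queue [B]
Visit B → queue []

Visit order: F, L, D, G, I, A, J, K, C, H, E, B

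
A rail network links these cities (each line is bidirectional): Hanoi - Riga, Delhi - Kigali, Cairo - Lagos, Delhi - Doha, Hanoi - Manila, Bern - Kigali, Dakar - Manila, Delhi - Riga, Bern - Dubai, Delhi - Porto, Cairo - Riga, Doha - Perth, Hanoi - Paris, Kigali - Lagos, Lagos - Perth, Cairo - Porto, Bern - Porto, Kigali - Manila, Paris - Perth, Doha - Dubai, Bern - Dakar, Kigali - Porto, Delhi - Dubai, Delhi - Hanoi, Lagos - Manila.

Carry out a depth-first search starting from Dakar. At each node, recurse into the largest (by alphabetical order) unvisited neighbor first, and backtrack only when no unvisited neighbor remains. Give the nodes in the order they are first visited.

Visit Dakar
Dakar → Manila
Manila → Lagos
Lagos → Perth
Perth → Paris
Paris → Hanoi
Hanoi → Riga
Riga → Delhi
Delhi → Porto
Porto → Kigali
Kigali → Bern
Bern → Dubai
Dubai → Doha
Porto → Cairo

Dakar, Manila, Lagos, Perth, Paris, Hanoi, Riga, Delhi, Porto, Kigali, Bern, Dubai, Doha, Cairo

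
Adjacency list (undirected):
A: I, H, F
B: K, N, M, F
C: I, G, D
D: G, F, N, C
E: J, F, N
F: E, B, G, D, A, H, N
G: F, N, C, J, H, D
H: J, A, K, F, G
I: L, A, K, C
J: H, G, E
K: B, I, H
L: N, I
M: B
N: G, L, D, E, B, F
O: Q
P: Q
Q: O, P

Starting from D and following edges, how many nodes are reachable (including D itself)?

14

BFS from D visits: D, C, F, G, N, I, A, B, E, H, J, L, K, M
Reachable nodes: 14 of 17 total.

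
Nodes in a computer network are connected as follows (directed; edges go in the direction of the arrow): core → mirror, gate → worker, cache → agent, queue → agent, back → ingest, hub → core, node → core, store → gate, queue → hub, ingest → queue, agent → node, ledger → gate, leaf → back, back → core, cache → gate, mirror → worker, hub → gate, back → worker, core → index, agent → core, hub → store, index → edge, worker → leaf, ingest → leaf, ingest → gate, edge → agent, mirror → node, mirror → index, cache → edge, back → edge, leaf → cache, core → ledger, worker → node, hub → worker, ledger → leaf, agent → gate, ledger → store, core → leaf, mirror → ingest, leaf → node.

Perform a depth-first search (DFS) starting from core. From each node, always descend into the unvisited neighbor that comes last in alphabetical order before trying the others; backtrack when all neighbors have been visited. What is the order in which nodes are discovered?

core mirror worker node leaf cache gate edge agent back ingest queue hub store index ledger

Visit core
core → mirror
mirror → worker
worker → node
worker → leaf
leaf → cache
cache → gate
cache → edge
edge → agent
leaf → back
back → ingest
ingest → queue
queue → hub
hub → store
mirror → index
core → ledger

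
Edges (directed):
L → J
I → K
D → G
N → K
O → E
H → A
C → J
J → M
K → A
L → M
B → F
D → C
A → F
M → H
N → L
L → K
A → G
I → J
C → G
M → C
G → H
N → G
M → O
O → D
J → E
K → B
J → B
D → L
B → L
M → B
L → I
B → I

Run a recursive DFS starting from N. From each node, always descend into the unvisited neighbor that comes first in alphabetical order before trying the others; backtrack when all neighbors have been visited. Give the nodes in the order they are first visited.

N -> G -> H -> A -> F -> K -> B -> I -> J -> E -> M -> C -> O -> D -> L

Visit N
N → G
G → H
H → A
A → F
N → K
K → B
B → I
I → J
J → E
J → M
M → C
M → O
O → D
D → L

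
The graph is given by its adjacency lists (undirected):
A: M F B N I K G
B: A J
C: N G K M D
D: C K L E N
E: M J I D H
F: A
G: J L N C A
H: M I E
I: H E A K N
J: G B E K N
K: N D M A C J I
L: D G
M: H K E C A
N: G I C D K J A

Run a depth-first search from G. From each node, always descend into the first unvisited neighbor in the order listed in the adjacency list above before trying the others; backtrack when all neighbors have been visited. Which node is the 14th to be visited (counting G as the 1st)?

F

Visit G
G → J
J → B
B → A
A → M
M → H
H → I
I → E
E → D
D → C
C → N
N → K
D → L
A → F

Visit order: G, J, B, A, M, H, I, E, D, C, N, K, L, F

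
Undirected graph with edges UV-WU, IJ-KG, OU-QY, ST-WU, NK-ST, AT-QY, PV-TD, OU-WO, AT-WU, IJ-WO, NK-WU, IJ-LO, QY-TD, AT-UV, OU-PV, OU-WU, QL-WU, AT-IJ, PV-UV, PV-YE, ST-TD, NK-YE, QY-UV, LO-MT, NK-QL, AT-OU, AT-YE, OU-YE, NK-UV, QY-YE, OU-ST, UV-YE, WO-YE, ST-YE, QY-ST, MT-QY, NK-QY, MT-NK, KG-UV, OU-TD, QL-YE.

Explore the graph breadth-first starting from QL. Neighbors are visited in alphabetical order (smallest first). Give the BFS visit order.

QL, NK, WU, YE, MT, QY, ST, UV, AT, OU, PV, WO, LO, TD, KG, IJ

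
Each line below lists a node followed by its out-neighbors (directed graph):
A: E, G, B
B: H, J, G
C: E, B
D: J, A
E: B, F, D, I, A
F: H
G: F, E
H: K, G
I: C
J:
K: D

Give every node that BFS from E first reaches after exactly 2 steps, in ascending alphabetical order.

Level 0: E
Level 1: A, B, D, F, I
Level 2: C, G, H, J
Level 3: K

C, G, H, J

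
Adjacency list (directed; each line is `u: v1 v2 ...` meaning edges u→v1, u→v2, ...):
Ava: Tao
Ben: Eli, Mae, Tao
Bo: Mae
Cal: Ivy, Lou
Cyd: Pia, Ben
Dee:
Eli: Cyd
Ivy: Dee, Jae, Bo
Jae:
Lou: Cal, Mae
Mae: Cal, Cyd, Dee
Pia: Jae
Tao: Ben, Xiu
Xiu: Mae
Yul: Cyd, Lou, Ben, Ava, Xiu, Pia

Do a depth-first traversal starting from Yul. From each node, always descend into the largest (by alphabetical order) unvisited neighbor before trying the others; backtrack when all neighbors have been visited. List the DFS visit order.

Yul -> Xiu -> Mae -> Dee -> Cyd -> Pia -> Jae -> Ben -> Tao -> Eli -> Cal -> Lou -> Ivy -> Bo -> Ava

Visit Yul
Yul → Xiu
Xiu → Mae
Mae → Dee
Mae → Cyd
Cyd → Pia
Pia → Jae
Cyd → Ben
Ben → Tao
Ben → Eli
Mae → Cal
Cal → Lou
Cal → Ivy
Ivy → Bo
Yul → Ava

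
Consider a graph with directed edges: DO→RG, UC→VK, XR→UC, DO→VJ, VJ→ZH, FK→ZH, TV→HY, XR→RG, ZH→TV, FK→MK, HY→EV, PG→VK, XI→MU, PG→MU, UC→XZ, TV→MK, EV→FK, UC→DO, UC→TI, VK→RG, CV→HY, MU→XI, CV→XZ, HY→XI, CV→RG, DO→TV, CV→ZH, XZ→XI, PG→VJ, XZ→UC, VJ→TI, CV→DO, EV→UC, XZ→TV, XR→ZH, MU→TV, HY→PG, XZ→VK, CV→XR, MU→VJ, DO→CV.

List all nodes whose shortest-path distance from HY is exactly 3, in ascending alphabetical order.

Level 0: HY
Level 1: EV, PG, XI
Level 2: FK, MU, UC, VJ, VK
Level 3: DO, MK, RG, TI, TV, XZ, ZH
Level 4: CV
Level 5: XR

DO, MK, RG, TI, TV, XZ, ZH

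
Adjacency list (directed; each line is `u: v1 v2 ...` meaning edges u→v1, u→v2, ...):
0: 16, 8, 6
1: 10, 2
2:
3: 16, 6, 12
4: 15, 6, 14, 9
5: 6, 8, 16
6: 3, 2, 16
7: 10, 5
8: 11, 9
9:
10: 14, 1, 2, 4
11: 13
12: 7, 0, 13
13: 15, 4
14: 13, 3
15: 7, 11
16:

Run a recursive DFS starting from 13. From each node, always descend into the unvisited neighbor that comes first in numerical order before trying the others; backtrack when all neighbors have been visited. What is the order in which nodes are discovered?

Visit 13
13 → 4
4 → 6
6 → 2
6 → 3
3 → 12
12 → 0
0 → 8
8 → 9
8 → 11
0 → 16
12 → 7
7 → 5
7 → 10
10 → 1
10 → 14
4 → 15

13 -> 4 -> 6 -> 2 -> 3 -> 12 -> 0 -> 8 -> 9 -> 11 -> 16 -> 7 -> 5 -> 10 -> 1 -> 14 -> 15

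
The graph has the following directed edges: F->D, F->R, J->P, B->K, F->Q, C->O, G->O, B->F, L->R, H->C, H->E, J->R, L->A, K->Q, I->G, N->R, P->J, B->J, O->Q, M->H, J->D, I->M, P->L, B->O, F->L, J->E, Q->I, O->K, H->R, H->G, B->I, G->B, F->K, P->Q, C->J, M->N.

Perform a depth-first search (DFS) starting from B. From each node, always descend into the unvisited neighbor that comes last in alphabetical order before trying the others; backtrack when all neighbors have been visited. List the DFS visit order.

B, O, Q, I, M, N, R, H, G, E, C, J, P, L, A, D, K, F

Visit B
B → O
O → Q
Q → I
I → M
M → N
N → R
M → H
H → G
H → E
H → C
C → J
J → P
P → L
L → A
J → D
O → K
B → F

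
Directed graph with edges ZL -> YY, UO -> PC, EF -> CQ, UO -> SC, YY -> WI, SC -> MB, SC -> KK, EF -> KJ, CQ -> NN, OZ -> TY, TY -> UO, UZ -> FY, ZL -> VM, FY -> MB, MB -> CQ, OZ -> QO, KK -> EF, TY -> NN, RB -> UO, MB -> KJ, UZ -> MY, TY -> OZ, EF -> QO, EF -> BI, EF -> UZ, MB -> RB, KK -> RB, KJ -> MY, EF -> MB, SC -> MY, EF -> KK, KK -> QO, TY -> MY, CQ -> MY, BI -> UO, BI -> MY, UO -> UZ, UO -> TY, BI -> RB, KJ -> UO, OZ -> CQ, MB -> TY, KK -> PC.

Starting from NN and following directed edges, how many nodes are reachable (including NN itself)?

BFS from NN visits: NN
Reachable nodes: 1 of 21 total.

1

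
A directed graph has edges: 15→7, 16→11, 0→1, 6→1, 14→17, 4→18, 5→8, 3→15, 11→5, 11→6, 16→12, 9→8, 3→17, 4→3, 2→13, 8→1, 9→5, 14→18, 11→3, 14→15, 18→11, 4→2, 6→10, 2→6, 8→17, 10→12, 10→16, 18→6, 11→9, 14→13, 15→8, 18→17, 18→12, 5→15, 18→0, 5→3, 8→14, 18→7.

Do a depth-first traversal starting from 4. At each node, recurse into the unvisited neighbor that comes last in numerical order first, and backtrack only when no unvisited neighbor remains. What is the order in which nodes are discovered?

4, 18, 17, 12, 11, 9, 8, 14, 15, 7, 13, 1, 5, 3, 6, 10, 16, 0, 2

Visit 4
4 → 18
18 → 17
18 → 12
18 → 11
11 → 9
9 → 8
8 → 14
14 → 15
15 → 7
14 → 13
8 → 1
9 → 5
5 → 3
11 → 6
6 → 10
10 → 16
18 → 0
4 → 2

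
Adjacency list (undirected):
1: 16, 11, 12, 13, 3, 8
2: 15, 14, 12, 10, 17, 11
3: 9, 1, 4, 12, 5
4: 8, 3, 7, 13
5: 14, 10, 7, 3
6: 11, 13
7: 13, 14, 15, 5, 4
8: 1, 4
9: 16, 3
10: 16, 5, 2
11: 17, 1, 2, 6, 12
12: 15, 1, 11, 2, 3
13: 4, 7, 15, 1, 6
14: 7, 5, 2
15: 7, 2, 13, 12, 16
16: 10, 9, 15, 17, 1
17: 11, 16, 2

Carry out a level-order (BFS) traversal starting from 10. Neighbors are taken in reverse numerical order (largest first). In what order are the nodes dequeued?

10 → 16 → 5 → 2 → 17 → 15 → 9 → 1 → 14 → 7 → 3 → 12 → 11 → 13 → 8 → 4 → 6

Visit 10; enqueue 16, 5, 2 → queue [16, 5, 2]
Visit 16; enqueue 17, 15, 9, 1 → queue [5, 2, 17, 15, 9, 1]
Visit 5; enqueue 14, 7, 3 → queue [2, 17, 15, 9, 1, 14, 7, 3]
Visit 2; enqueue 12, 11 → queue [17, 15, 9, 1, 14, 7, 3, 12, 11]
Visit 17 → queue [15, 9, 1, 14, 7, 3, 12, 11]
Visit 15; enqueue 13 → queue [9, 1, 14, 7, 3, 12, 11, 13]
Visit 9 → queue [1, 14, 7, 3, 12, 11, 13]
Visit 1; enqueue 8 → queue [14, 7, 3, 12, 11, 13, 8]
Visit 14 → queue [7, 3, 12, 11, 13, 8]
Visit 7; enqueue 4 → queue [3, 12, 11, 13, 8, 4]
Visit 3 → queue [12, 11, 13, 8, 4]
Visit 12 → queue [11, 13, 8, 4]
Visit 11; enqueue 6 → queue [13, 8, 4, 6]
Visit 13 → queue [8, 4, 6]
Visit 8 → queue [4, 6]
Visit 4 → queue [6]
Visit 6 → queue []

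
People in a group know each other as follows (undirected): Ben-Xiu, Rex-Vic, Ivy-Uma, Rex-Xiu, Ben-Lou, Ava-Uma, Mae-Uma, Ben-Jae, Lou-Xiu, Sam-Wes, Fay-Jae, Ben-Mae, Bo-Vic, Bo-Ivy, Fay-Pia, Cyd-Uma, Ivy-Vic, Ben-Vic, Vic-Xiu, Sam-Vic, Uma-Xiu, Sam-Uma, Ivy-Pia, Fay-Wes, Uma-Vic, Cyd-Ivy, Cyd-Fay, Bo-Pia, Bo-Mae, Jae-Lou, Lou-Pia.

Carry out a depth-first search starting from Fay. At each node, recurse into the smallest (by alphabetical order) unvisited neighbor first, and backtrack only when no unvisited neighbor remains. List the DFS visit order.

Visit Fay
Fay → Cyd
Cyd → Ivy
Ivy → Bo
Bo → Mae
Mae → Ben
Ben → Jae
Jae → Lou
Lou → Pia
Lou → Xiu
Xiu → Rex
Rex → Vic
Vic → Sam
Sam → Uma
Uma → Ava
Sam → Wes

Fay, Cyd, Ivy, Bo, Mae, Ben, Jae, Lou, Pia, Xiu, Rex, Vic, Sam, Uma, Ava, Wes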